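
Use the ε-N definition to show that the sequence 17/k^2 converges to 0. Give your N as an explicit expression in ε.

Let ε > 0. For k ≥ 1, |17/k^2 − 0| = 17/k^2.
17/k^2 < ε ⇔ k^2 > 17/ε ⇔ k > (17/ε)^{1/2}.
Take N = (17/ε)^{1/2}. Then k > N implies 17/k^2 < ε.

N = (17/ε)^{1/2}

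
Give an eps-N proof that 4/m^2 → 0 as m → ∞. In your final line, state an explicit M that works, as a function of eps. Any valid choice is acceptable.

Fix eps > 0. For m ≥ 1, |4/m^2 − 0| = 4/m^2.
4/m^2 < eps ⇔ m^2 > 4/eps ⇔ m > (4/eps)^{1/2}.
Take M = (4/eps)^{1/2}. Then m > M implies 4/m^2 < eps.

M = (4/eps)^{1/2}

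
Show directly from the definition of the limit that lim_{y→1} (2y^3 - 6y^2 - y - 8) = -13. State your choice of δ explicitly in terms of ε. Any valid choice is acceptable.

Fix ε > 0. We want δ > 0 such that 0 < |y − 1| < δ implies |(2y^3 - 6y^2 - y - 8) + 13| < ε.
(2y^3 - 6y^2 - y - 8) + 13 = 2y^3 - 6y^2 - y + 5 = (y − 1)(2y^2 - 4y - 5).
So |(2y^3 - 6y^2 - y - 8) + 13| = |y − 1|·|2y^2 - 4y - 5|.
Assume first that |y − 1| < 1, so |y| < 2. Then |2y^2 - 4y - 5| ≤ 2·2^2 + 4·2 + 5 = 21.
Hence |(2y^3 - 6y^2 - y - 8) + 13| ≤ 21|y − 1| < ε provided |y − 1| < ε/21.
Take δ = min(1, ε/21). Then 0 < |y − 1| < δ gives both |y − 1| < 1 and |y − 1| < ε/21, so |(2y^3 - 6y^2 - y - 8) + 13| < ε.

δ = min(1, ε/21)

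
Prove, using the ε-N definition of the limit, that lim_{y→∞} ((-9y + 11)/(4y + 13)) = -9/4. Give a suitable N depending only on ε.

N = (161/16)/ε

Fix ε > 0. We seek N > 0 such that y > N implies |(-9y + 11)/(4y + 13) + 9/4| < ε.
(-9y + 11)/(4y + 13) + 9/4 = (4(-9y + 11) − (-9)(4y + 13)) / (4(4y + 13)) = 161/(4(4y + 13)).
For y > 0 we have 4y + 13 > 4y, so |(-9y + 11)/(4y + 13) + 9/4| = 161/(4(4y + 13)) < 161/(4·4y) = (161/16)/y.
Thus |(-9y + 11)/(4y + 13) + 9/4| < ε whenever y > (161/16)/ε.
Take N = (161/16)/ε. If y > N then |(-9y + 11)/(4y + 13) + 9/4| < (161/16)/y < ε.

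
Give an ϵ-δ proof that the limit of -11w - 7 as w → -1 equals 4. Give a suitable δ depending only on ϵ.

Suppose ϵ > 0. We need δ > 0 so that 0 < |w + 1| < δ implies |(-11w - 7) − 4| < ϵ.
Since (-11w - 7) − 4 = -11(w + 1), we have |(-11w - 7) − 4| = 11|w + 1|.
So 11|w + 1| < ϵ exactly when |w + 1| < ϵ/11.
Take δ = ϵ/11. If 0 < |w + 1| < δ then |(-11w - 7) − 4| = 11|w + 1| < 11·(ϵ/11) = ϵ.

δ = ϵ/11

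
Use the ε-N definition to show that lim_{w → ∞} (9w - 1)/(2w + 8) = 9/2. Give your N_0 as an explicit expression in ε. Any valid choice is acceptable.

N_0 = (37/2)/ε

Let ε > 0. We seek N_0 > 0 such that w > N_0 implies |(9w - 1)/(2w + 8) − (9/2)| < ε.
(9w - 1)/(2w + 8) − (9/2) = (2(9w - 1) − 9(2w + 8)) / (2(2w + 8)) = -74/(2(2w + 8)).
For w > 0 we have 2w + 8 > 2w, so |(9w - 1)/(2w + 8) − (9/2)| = 74/(2(2w + 8)) < 74/(2·2w) = (37/2)/w.
Thus |(9w - 1)/(2w + 8) − (9/2)| < ε whenever w > (37/2)/ε.
Take N_0 = (37/2)/ε. If w > N_0 then |(9w - 1)/(2w + 8) − (9/2)| < (37/2)/w < ε.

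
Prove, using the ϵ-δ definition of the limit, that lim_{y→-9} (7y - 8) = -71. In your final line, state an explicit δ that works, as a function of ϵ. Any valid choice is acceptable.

Suppose ϵ > 0. We need δ > 0 so that 0 < |y + 9| < δ implies |(7y - 8) + 71| < ϵ.
Since (7y - 8) + 71 = 7(y + 9), we have |(7y - 8) + 71| = 7|y + 9|.
So 7|y + 9| < ϵ exactly when |y + 9| < ϵ/7.
Choosing δ = ϵ/7 gives |(7y - 8) + 71| = 7|y + 9| < ϵ whenever |y + 9| < δ.

δ = ϵ/7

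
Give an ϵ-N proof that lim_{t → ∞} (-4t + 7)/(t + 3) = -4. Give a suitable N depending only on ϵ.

Let ϵ > 0 be given. We seek N > 0 such that t > N implies |(-4t + 7)/(t + 3) + 4| < ϵ.
(-4t + 7)/(t + 3) + 4 = ((-4t + 7) − (-4)(t + 3)) / ((t + 3)) = 19/((t + 3)).
For t > 0 we have t + 3 > t, so |(-4t + 7)/(t + 3) + 4| = 19/((t + 3)) < 19/(t) = 19/t.
Thus |(-4t + 7)/(t + 3) + 4| < ϵ whenever t > 19/ϵ.
Take N = 19/ϵ. If t > N then |(-4t + 7)/(t + 3) + 4| < 19/t < ϵ.

N = 19/ϵ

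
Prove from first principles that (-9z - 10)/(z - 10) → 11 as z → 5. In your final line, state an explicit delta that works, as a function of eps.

Let eps > 0. We want delta > 0 with 0 < |z − 5| < delta ⇒ |(-9z - 10)/(z - 10) − 11| < eps.
Combining over a common denominator, (-9z - 10)/(z - 10) − 11 = [(-9z - 10)·(-5) − (-55)·(z - 10)] / [(-5)·(z - 10)] = 100(z − 5) / ((-5)(z - 10)).
So |(-9z - 10)/(z - 10) − 11| = 100|z − 5| / (5·|z − 10|).
Require delta ≤ 5/2, so |z − 10| ≥ |-5| − |z − 5| > 5 − 5/2 = 5/2.
Hence |(-9z - 10)/(z - 10) − 11| < 100|z − 5|/(5·(5/2)) = 8|z − 5|, which is < eps once |z − 5| < (1/8)eps.
Take delta = min(5/2, (1/8)eps). Then 0 < |z − 5| < delta forces both bounds, so |(-9z - 10)/(z - 10) − 11| < eps.

delta = min(5/2, (1/8)eps)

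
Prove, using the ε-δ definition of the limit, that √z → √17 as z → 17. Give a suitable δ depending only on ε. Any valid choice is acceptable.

Let ε > 0. We want δ > 0 such that 0 < |z − 17| < δ implies |√z − √17| < ε.
Rationalise: √z − √17 = (z − 17)/(√z + √17), so |√z − √17| = |z − 17|/(√z + √17).
Restrict δ ≤ 17 so that |z − 17| < 17 forces z > 0, and then √z + √17 > √17.
Hence |√z − √17| < |z − 17|/√17, which is < ε once |z − 17| < √17·ε.
Take δ = min(17, √17·ε). If 0 < |z − 17| < δ then z > 0 and |√z − √17| < |z − 17|/√17 < ε.

δ = min(17, √17·ε)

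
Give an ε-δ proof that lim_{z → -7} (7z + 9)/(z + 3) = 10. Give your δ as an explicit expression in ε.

δ = min(2, (2/3)ε)

Fix ε > 0. We want δ > 0 with 0 < |z + 7| < δ ⇒ |(7z + 9)/(z + 3) − 10| < ε.
Combining over a common denominator, (7z + 9)/(z + 3) − 10 = [(7z + 9)·(-4) − (-40)·(z + 3)] / [(-4)·(z + 3)] = 12(z + 7) / ((-4)(z + 3)).
So |(7z + 9)/(z + 3) − 10| = 12|z + 7| / (4·|z + 3|).
Require δ ≤ 2, so |z + 3| ≥ |-4| − |z + 7| > 4 − 2 = 2.
Hence |(7z + 9)/(z + 3) − 10| < 12|z + 7|/(4·2) = (3/2)|z + 7|, which is < ε once |z + 7| < (2/3)ε.
Take δ = min(2, (2/3)ε). Then 0 < |z + 7| < δ forces both bounds, so |(7z + 9)/(z + 3) − 10| < ε.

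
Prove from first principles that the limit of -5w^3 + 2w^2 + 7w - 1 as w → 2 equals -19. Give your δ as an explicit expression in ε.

Let ε > 0. We want δ > 0 such that 0 < |w − 2| < δ implies |(-5w^3 + 2w^2 + 7w - 1) + 19| < ε.
(-5w^3 + 2w^2 + 7w - 1) + 19 = -5w^3 + 2w^2 + 7w + 18 = (w − 2)(-5w^2 - 8w - 9).
So |(-5w^3 + 2w^2 + 7w - 1) + 19| = |w − 2|·|-5w^2 - 8w - 9|.
Require δ ≤ 2. Then |w − 2| < 2 gives |w| < 4, and by the triangle inequality |-5w^2 - 8w - 9| ≤ 5·4^2 + 8·4 + 9 = 121.
Hence |(-5w^3 + 2w^2 + 7w - 1) + 19| ≤ 121|w − 2| < ε provided |w − 2| < ε/121.
Take δ = min(2, ε/121). Then 0 < |w − 2| < δ gives both |w − 2| < 2 and |w − 2| < ε/121, so |(-5w^3 + 2w^2 + 7w - 1) + 19| < ε.

δ = min(2, ε/121)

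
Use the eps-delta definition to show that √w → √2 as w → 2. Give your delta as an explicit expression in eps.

delta = min(2, √2·eps)

Let eps > 0. We want delta > 0 such that 0 < |w − 2| < delta implies |√w − √2| < eps.
Multiplying by the conjugate, |√w − √2| = |w − 2|/(√w + √2).
Restrict delta ≤ 2 so that |w − 2| < 2 forces w > 0, and then √w + √2 > √2.
Hence |√w − √2| < |w − 2|/√2, which is < eps once |w − 2| < √2·eps.
Take delta = min(2, √2·eps). If 0 < |w − 2| < delta then w > 0 and |√w − √2| < |w − 2|/√2 < eps.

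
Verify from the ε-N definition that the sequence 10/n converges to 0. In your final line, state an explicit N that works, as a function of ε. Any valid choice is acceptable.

N = 10/ε

Let ε > 0. For n ≥ 1, |10/n − 0| = 10/(n) ≤ 10/n.
We need 10/n < ε, i.e. n > 10/ε.
Take N = 10/ε. If n > N then |10/n| ≤ 10/n < ε.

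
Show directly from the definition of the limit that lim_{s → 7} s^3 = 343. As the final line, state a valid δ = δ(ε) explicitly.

Let ε > 0 be given. We seek δ > 0 with 0 < |s − 7| < δ ⇒ |s^3 − 343| < ε.
Factor: s^3 − 343 = (s − 7)(s^2 + 7s + 49), so |s^3 − 343| = |s − 7|·|s^2 + 7s + 49|.
Impose δ ≤ 1 so that |s| < 8; then |s^2 + 7s + 49| ≤ 169.
Hence |s^3 − 343| ≤ 169|s − 7|, which is < ε once |s − 7| < ε/169.
Take δ = min(1, ε/169). If 0 < |s − 7| < δ then both bounds hold and |s^3 − 343| ≤ 169|s − 7| < 169·(ε/169) = ε.

δ = min(1, ε/169)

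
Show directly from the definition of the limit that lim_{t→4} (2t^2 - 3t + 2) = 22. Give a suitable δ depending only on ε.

δ = min(1, ε/15)

Let ε > 0. We want δ > 0 such that 0 < |t − 4| < δ implies |(2t^2 - 3t + 2) − 22| < ε.
(2t^2 - 3t + 2) − 22 = 2t^2 - 3t - 20 = (t − 4)(2t + 5).
So |(2t^2 - 3t + 2) − 22| = |t − 4|·|2t + 5|.
Assume first that |t − 4| < 1, so |t| < 5. Then |2t + 5| ≤ 2·5 + 5 = 15.
Hence |(2t^2 - 3t + 2) − 22| ≤ 15|t − 4| < ε provided |t − 4| < ε/15.
Take δ = min(1, ε/15). Then 0 < |t − 4| < δ gives both |t − 4| < 1 and |t − 4| < ε/15, so |(2t^2 - 3t + 2) − 22| < ε.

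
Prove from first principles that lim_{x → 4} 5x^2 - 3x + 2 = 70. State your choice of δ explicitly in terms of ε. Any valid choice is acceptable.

δ = min(1, ε/42)

Let ε > 0. We want δ > 0 such that 0 < |x − 4| < δ implies |(5x^2 - 3x + 2) − 70| < ε.
(5x^2 - 3x + 2) − 70 = 5x^2 - 3x - 68 = (x − 4)(5x + 17).
So |(5x^2 - 3x + 2) − 70| = |x − 4|·|5x + 17|.
Assume first that |x − 4| < 1, so |x| < 5. Then |5x + 17| ≤ 5·5 + 17 = 42.
Hence |(5x^2 - 3x + 2) − 70| ≤ 42|x − 4| < ε provided |x − 4| < ε/42.
Choosing δ = min(1, ε/42) ensures both conditions, hence |(5x^2 - 3x + 2) − 70| < ε.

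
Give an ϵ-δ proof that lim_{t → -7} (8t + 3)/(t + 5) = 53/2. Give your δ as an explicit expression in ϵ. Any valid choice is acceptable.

Let ϵ > 0 be given. We want δ > 0 with 0 < |t + 7| < δ ⇒ |(8t + 3)/(t + 5) − (53/2)| < ϵ.
Combining over a common denominator, (8t + 3)/(t + 5) − (53/2) = [(8t + 3)·(-2) − (-53)·(t + 5)] / [(-2)·(t + 5)] = 37(t + 7) / ((-2)(t + 5)).
So |(8t + 3)/(t + 5) − (53/2)| = 37|t + 7| / (2·|t + 5|).
Restrict δ ≤ 1. Then |t + 7| < 1 gives |t + 5| = |(t + 7) + (-2)| ≥ 2 − 1 = 1.
Hence |(8t + 3)/(t + 5) − (53/2)| < 37|t + 7|/(2·1) = (37/2)|t + 7|, which is < ϵ once |t + 7| < (2/37)ϵ.
Take δ = min(1, (2/37)ϵ). Then 0 < |t + 7| < δ forces both bounds, so |(8t + 3)/(t + 5) − (53/2)| < ϵ.

δ = min(1, (2/37)ϵ)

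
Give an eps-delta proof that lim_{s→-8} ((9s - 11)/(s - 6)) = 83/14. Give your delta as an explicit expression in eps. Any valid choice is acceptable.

delta = min(7, (98/43)eps)

Suppose eps > 0. We want delta > 0 with 0 < |s + 8| < delta ⇒ |(9s - 11)/(s - 6) − (83/14)| < eps.
Combining over a common denominator, (9s - 11)/(s - 6) − (83/14) = [(9s - 11)·(-14) − (-83)·(s - 6)] / [(-14)·(s - 6)] = -43(s + 8) / ((-14)(s - 6)).
So |(9s - 11)/(s - 6) − (83/14)| = 43|s + 8| / (14·|s − 6|).
Restrict delta ≤ 7. Then |s + 8| < 7 gives |s − 6| = |(s + 8) + (-14)| ≥ 14 − 7 = 7.
Hence |(9s - 11)/(s - 6) − (83/14)| < 43|s + 8|/(14·7) = (43/98)|s + 8|, which is < eps once |s + 8| < (98/43)eps.
Take delta = min(7, (98/43)eps). Then 0 < |s + 8| < delta forces both bounds, so |(9s - 11)/(s - 6) − (83/14)| < eps.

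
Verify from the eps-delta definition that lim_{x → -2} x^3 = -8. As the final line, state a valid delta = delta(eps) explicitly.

delta = min(1, eps/19)

Let eps > 0 be given. We seek delta > 0 with 0 < |x + 2| < delta ⇒ |x^3 + 8| < eps.
Factor: x^3 + 8 = (x + 2)(x^2 - 2x + 4), so |x^3 + 8| = |x + 2|·|x^2 - 2x + 4|.
Impose delta ≤ 1 so that |x| < 3; then |x^2 - 2x + 4| ≤ 19.
Hence |x^3 + 8| ≤ 19|x + 2|, which is < eps once |x + 2| < eps/19.
Take delta = min(1, eps/19). If 0 < |x + 2| < delta then both bounds hold and |x^3 + 8| ≤ 19|x + 2| < 19·(eps/19) = eps.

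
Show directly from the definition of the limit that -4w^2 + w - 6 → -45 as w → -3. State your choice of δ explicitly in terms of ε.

Fix ε > 0. We want δ > 0 such that 0 < |w + 3| < δ implies |(-4w^2 + w - 6) + 45| < ε.
(-4w^2 + w - 6) + 45 = -4w^2 + w + 39 = (w + 3)(-4w + 13).
So |(-4w^2 + w - 6) + 45| = |w + 3|·|-4w + 13|.
Require δ ≤ 1. Then |w + 3| < 1 gives |w| < 4, and by the triangle inequality |-4w + 13| ≤ 4·4 + 13 = 29.
Hence |(-4w^2 + w - 6) + 45| ≤ 29|w + 3| < ε provided |w + 3| < ε/29.
Choosing δ = min(1, ε/29) ensures both conditions, hence |(-4w^2 + w - 6) + 45| < ε.

δ = min(1, ε/29)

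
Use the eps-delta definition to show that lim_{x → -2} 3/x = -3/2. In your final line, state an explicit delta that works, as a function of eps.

delta = min(1, (2/3)eps)

Let eps > 0 be given. We seek delta > 0 such that 0 < |x + 2| < delta implies |3/x + 3/2| < eps.
|3/x + 3/2| = 3·|-2 − x|/(2·|x|) = 3|x + 2|/(2|x|).
Require delta ≤ 1 so that |x| > 2 − 1 = 1, hence 2|x| > 2.
Then |3/x + 3/2| < 3|x + 2|/2, which is < eps when |x + 2| < (2/3)eps.
Take delta = min(1, (2/3)eps). Then 0 < |x + 2| < delta gives both |x + 2| < 1 and |x + 2| < (2/3)eps, so |3/x + 3/2| < eps.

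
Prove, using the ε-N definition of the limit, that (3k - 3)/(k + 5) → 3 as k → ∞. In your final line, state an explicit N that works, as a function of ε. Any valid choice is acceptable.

Let ε > 0. For k ≥ 1, |(3k - 3)/(k + 5) − 3| = |-18|/((k + 5)) = 18/((k + 5)).
Since k + 5 ≥ k for k ≥ 1, this is ≤ 18/(k) = 18/k.
So |(3k - 3)/(k + 5) − 3| < ε whenever k > 18/ε.
Take N = 18/ε. If k > N then |(3k - 3)/(k + 5) − 3| ≤ 18/k < ε.

N = 18/ε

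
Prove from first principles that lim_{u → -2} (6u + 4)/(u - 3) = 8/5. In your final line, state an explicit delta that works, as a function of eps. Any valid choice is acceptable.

Suppose eps > 0. We want delta > 0 with 0 < |u + 2| < delta ⇒ |(6u + 4)/(u - 3) − (8/5)| < eps.
Combining over a common denominator, (6u + 4)/(u - 3) − (8/5) = [(6u + 4)·(-5) − (-8)·(u - 3)] / [(-5)·(u - 3)] = -22(u + 2) / ((-5)(u - 3)).
So |(6u + 4)/(u - 3) − (8/5)| = 22|u + 2| / (5·|u − 3|).
Restrict delta ≤ 5/2. Then |u + 2| < 5/2 gives |u − 3| = |(u + 2) + (-5)| ≥ 5 − 5/2 = 5/2.
Hence |(6u + 4)/(u - 3) − (8/5)| < 22|u + 2|/(5·(5/2)) = (44/25)|u + 2|, which is < eps once |u + 2| < (25/44)eps.
Take delta = min(5/2, (25/44)eps). Then 0 < |u + 2| < delta forces both bounds, so |(6u + 4)/(u - 3) − (8/5)| < eps.

delta = min(5/2, (25/44)eps)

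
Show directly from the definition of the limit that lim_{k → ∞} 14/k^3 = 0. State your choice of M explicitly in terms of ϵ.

M = (14/ϵ)^{1/3}

Let ϵ > 0 be given. For k ≥ 1, |14/k^3 − 0| = 14/k^3.
14/k^3 < ϵ ⇔ k^3 > 14/ϵ ⇔ k > (14/ϵ)^{1/3}.
Take M = (14/ϵ)^{1/3}. Then k > M implies 14/k^3 < ϵ.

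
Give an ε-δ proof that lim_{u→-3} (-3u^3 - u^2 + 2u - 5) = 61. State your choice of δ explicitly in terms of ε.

Let ε > 0 be given. We want δ > 0 such that 0 < |u + 3| < δ implies |(-3u^3 - u^2 + 2u - 5) − 61| < ε.
(-3u^3 - u^2 + 2u - 5) − 61 = -3u^3 - u^2 + 2u - 66 = (u + 3)(-3u^2 + 8u - 22).
So |(-3u^3 - u^2 + 2u - 5) − 61| = |u + 3|·|-3u^2 + 8u - 22|.
Require δ ≤ 2. Then |u + 3| < 2 gives |u| < 5, and by the triangle inequality |-3u^2 + 8u - 22| ≤ 3·5^2 + 8·5 + 22 = 137.
Hence |(-3u^3 - u^2 + 2u - 5) − 61| ≤ 137|u + 3| < ε provided |u + 3| < ε/137.
Take δ = min(2, ε/137). Then 0 < |u + 3| < δ gives both |u + 3| < 2 and |u + 3| < ε/137, so |(-3u^3 - u^2 + 2u - 5) − 61| < ε.

δ = min(2, ε/137)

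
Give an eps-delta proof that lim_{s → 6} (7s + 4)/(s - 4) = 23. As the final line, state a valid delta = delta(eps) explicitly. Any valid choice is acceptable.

delta = min(1, (1/16)eps)

Let eps > 0 be given. We want delta > 0 with 0 < |s − 6| < delta ⇒ |(7s + 4)/(s - 4) − 23| < eps.
Combining over a common denominator, (7s + 4)/(s - 4) − 23 = [(7s + 4)·2 − 46·(s - 4)] / [2·(s - 4)] = -32(s − 6) / (2(s - 4)).
So |(7s + 4)/(s - 4) − 23| = 32|s − 6| / (2·|s − 4|).
Require delta ≤ 1, so |s − 4| ≥ |2| − |s − 6| > 2 − 1 = 1.
Hence |(7s + 4)/(s - 4) − 23| < 32|s − 6|/(2·1) = 16|s − 6|, which is < eps once |s − 6| < (1/16)eps.
Take delta = min(1, (1/16)eps). Then 0 < |s − 6| < delta forces both bounds, so |(7s + 4)/(s - 4) − 23| < eps.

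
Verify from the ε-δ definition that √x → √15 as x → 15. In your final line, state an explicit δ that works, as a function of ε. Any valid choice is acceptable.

δ = min(15, √15·ε)

Fix ε > 0. We want δ > 0 such that 0 < |x − 15| < δ implies |√x − √15| < ε.
Rationalise: √x − √15 = (x − 15)/(√x + √15), so |√x − √15| = |x − 15|/(√x + √15).
Restrict δ ≤ 15 so that |x − 15| < 15 forces x > 0, and then √x + √15 > √15.
Hence |√x − √15| < |x − 15|/√15, which is < ε once |x − 15| < √15·ε.
Take δ = min(15, √15·ε). If 0 < |x − 15| < δ then x > 0 and |√x − √15| < |x − 15|/√15 < ε.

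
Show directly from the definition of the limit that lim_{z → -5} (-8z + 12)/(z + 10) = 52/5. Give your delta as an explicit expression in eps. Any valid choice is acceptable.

Let eps > 0. We want delta > 0 with 0 < |z + 5| < delta ⇒ |(-8z + 12)/(z + 10) − (52/5)| < eps.
Combining over a common denominator, (-8z + 12)/(z + 10) − (52/5) = [(-8z + 12)·5 − 52·(z + 10)] / [5·(z + 10)] = -92(z + 5) / (5(z + 10)).
So |(-8z + 12)/(z + 10) − (52/5)| = 92|z + 5| / (5·|z + 10|).
Require delta ≤ 5/2, so |z + 10| ≥ |5| − |z + 5| > 5 − 5/2 = 5/2.
Hence |(-8z + 12)/(z + 10) − (52/5)| < 92|z + 5|/(5·(5/2)) = (184/25)|z + 5|, which is < eps once |z + 5| < (25/184)eps.
Take delta = min(5/2, (25/184)eps). Then 0 < |z + 5| < delta forces both bounds, so |(-8z + 12)/(z + 10) − (52/5)| < eps.

delta = min(5/2, (25/184)eps)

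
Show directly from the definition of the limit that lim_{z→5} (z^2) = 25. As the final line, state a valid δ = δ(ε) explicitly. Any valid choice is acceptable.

Let ε > 0 be given. We seek δ > 0 with 0 < |z − 5| < δ ⇒ |z^2 − 25| < ε.
Factor: z^2 − 25 = (z − 5)(z + 5), so |z^2 − 25| = |z − 5|·|z + 5|.
Impose δ ≤ 1 so that |z| < 6; then |z + 5| ≤ 11.
Hence |z^2 − 25| ≤ 11|z − 5|, which is < ε once |z − 5| < ε/11.
Take δ = min(1, ε/11). If 0 < |z − 5| < δ then both bounds hold and |z^2 − 25| ≤ 11|z − 5| < 11·(ε/11) = ε.

δ = min(1, ε/11)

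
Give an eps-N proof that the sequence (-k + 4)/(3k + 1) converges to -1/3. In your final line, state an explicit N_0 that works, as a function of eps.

N_0 = (13/9)/eps

Let eps > 0 be given. For k ≥ 1, |(-k + 4)/(3k + 1) + 1/3| = |13|/(3(3k + 1)) = 13/(3(3k + 1)).
Since 3k + 1 ≥ 3k for k ≥ 1, this is ≤ 13/(3·3k) = (13/9)/k.
So |(-k + 4)/(3k + 1) + 1/3| < eps whenever k > (13/9)/eps.
Take N_0 = (13/9)/eps. If k > N_0 then |(-k + 4)/(3k + 1) + 1/3| ≤ (13/9)/k < eps.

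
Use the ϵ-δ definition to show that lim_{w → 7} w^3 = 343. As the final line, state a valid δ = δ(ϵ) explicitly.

Fix ϵ > 0. We seek δ > 0 with 0 < |w − 7| < δ ⇒ |w^3 − 343| < ϵ.
Factor: w^3 − 343 = (w − 7)(w^2 + 7w + 49), so |w^3 − 343| = |w − 7|·|w^2 + 7w + 49|.
Impose δ ≤ 1 so that |w| < 8; then |w^2 + 7w + 49| ≤ 169.
Hence |w^3 − 343| ≤ 169|w − 7|, which is < ϵ once |w − 7| < ϵ/169.
Take δ = min(1, ϵ/169). If 0 < |w − 7| < δ then both bounds hold and |w^3 − 343| ≤ 169|w − 7| < 169·(ϵ/169) = ϵ.

δ = min(1, ϵ/169)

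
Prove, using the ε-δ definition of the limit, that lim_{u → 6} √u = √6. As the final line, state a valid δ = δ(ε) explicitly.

δ = min(6, √6·ε)

Suppose ε > 0. We want δ > 0 such that 0 < |u − 6| < δ implies |√u − √6| < ε.
Rationalise: √u − √6 = (u − 6)/(√u + √6), so |√u − √6| = |u − 6|/(√u + √6).
Restrict δ ≤ 6 so that |u − 6| < 6 forces u > 0, and then √u + √6 > √6.
Hence |√u − √6| < |u − 6|/√6, which is < ε once |u − 6| < √6·ε.
Take δ = min(6, √6·ε). If 0 < |u − 6| < δ then u > 0 and |√u − √6| < |u − 6|/√6 < ε.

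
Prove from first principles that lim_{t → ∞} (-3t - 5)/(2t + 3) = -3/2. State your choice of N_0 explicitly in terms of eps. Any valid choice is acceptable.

N_0 = (1/4)/eps

Let eps > 0 be given. We seek N_0 > 0 such that t > N_0 implies |(-3t - 5)/(2t + 3) + 3/2| < eps.
(-3t - 5)/(2t + 3) + 3/2 = (2(-3t - 5) − (-3)(2t + 3)) / (2(2t + 3)) = -1/(2(2t + 3)).
For t > 0 we have 2t + 3 > 2t, so |(-3t - 5)/(2t + 3) + 3/2| = 1/(2(2t + 3)) < 1/(2·2t) = (1/4)/t.
Thus |(-3t - 5)/(2t + 3) + 3/2| < eps whenever t > (1/4)/eps.
Take N_0 = (1/4)/eps. If t > N_0 then |(-3t - 5)/(2t + 3) + 3/2| < (1/4)/t < eps.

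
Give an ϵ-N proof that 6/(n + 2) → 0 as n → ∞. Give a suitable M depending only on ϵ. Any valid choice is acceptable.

Fix ϵ > 0. For n ≥ 1, |6/(n + 2) − 0| = 6/(n + 2) ≤ 6/n.
We need 6/n < ϵ, i.e. n > 6/ϵ.
Take M = 6/ϵ. If n > M then |6/(n + 2)| ≤ 6/n < ϵ.

M = 6/ϵ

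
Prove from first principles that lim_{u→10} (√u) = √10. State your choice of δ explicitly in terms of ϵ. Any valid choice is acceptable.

δ = min(10, √10·ϵ)

Let ϵ > 0. We want δ > 0 such that 0 < |u − 10| < δ implies |√u − √10| < ϵ.
Multiplying by the conjugate, |√u − √10| = |u − 10|/(√u + √10).
Restrict δ ≤ 10 so that |u − 10| < 10 forces u > 0, and then √u + √10 > √10.
Hence |√u − √10| < |u − 10|/√10, which is < ϵ once |u − 10| < √10·ϵ.
Take δ = min(10, √10·ϵ). If 0 < |u − 10| < δ then u > 0 and |√u − √10| < |u − 10|/√10 < ϵ.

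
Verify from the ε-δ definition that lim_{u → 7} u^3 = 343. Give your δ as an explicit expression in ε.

δ = min(1, ε/169)

Let ε > 0 be given. We seek δ > 0 with 0 < |u − 7| < δ ⇒ |u^3 − 343| < ε.
Factor: u^3 − 343 = (u − 7)(u^2 + 7u + 49), so |u^3 − 343| = |u − 7|·|u^2 + 7u + 49|.
Restrict δ ≤ 1. Then |u − 7| < 1 gives |u| < 8, so by the triangle inequality |u^2 + 7u + 49| ≤ 8^2 + 7·8 + 49 = 169.
Hence |u^3 − 343| ≤ 169|u − 7|, which is < ε once |u − 7| < ε/169.
Take δ = min(1, ε/169). If 0 < |u − 7| < δ then both bounds hold and |u^3 − 343| ≤ 169|u − 7| < 169·(ε/169) = ε.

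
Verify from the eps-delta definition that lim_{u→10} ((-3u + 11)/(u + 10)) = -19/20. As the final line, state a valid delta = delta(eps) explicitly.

Fix eps > 0. We want delta > 0 with 0 < |u − 10| < delta ⇒ |(-3u + 11)/(u + 10) + 19/20| < eps.
Combining over a common denominator, (-3u + 11)/(u + 10) + 19/20 = [(-3u + 11)·20 − (-19)·(u + 10)] / [20·(u + 10)] = -41(u − 10) / (20(u + 10)).
So |(-3u + 11)/(u + 10) + 19/20| = 41|u − 10| / (20·|u + 10|).
Restrict delta ≤ 10. Then |u − 10| < 10 gives |u + 10| = |(u − 10) + 20| ≥ 20 − 10 = 10.
Hence |(-3u + 11)/(u + 10) + 19/20| < 41|u − 10|/(20·10) = (41/200)|u − 10|, which is < eps once |u − 10| < (200/41)eps.
Take delta = min(10, (200/41)eps). Then 0 < |u − 10| < delta forces both bounds, so |(-3u + 11)/(u + 10) + 19/20| < eps.

delta = min(10, (200/41)eps)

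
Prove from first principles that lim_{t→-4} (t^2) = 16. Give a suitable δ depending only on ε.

δ = min(1, ε/9)

Let ε > 0. We seek δ > 0 with 0 < |t + 4| < δ ⇒ |t^2 − 16| < ε.
Factor: t^2 − 16 = (t + 4)(t - 4), so |t^2 − 16| = |t + 4|·|t - 4|.
Restrict δ ≤ 1. Then |t + 4| < 1 gives |t| < 5, so by the triangle inequality |t - 4| ≤ 5 + 4 = 9.
Hence |t^2 − 16| ≤ 9|t + 4|, which is < ε once |t + 4| < ε/9.
Take δ = min(1, ε/9). If 0 < |t + 4| < δ then both bounds hold and |t^2 − 16| ≤ 9|t + 4| < 9·(ε/9) = ε.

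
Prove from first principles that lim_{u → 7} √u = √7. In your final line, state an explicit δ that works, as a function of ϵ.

δ = min(7, √7·ϵ)

Let ϵ > 0 be given. We want δ > 0 such that 0 < |u − 7| < δ implies |√u − √7| < ϵ.
Rationalise: √u − √7 = (u − 7)/(√u + √7), so |√u − √7| = |u − 7|/(√u + √7).
Restrict δ ≤ 7 so that |u − 7| < 7 forces u > 0, and then √u + √7 > √7.
Hence |√u − √7| < |u − 7|/√7, which is < ϵ once |u − 7| < √7·ϵ.
Take δ = min(7, √7·ϵ). If 0 < |u − 7| < δ then u > 0 and |√u − √7| < |u − 7|/√7 < ϵ.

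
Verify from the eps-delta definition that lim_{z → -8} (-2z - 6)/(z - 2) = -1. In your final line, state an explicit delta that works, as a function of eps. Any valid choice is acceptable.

Suppose eps > 0. We want delta > 0 with 0 < |z + 8| < delta ⇒ |(-2z - 6)/(z - 2) + 1| < eps.
Combining over a common denominator, (-2z - 6)/(z - 2) + 1 = [(-2z - 6)·(-10) − 10·(z - 2)] / [(-10)·(z - 2)] = 10(z + 8) / ((-10)(z - 2)).
So |(-2z - 6)/(z - 2) + 1| = 10|z + 8| / (10·|z − 2|).
Require delta ≤ 5, so |z − 2| ≥ |-10| − |z + 8| > 10 − 5 = 5.
Hence |(-2z - 6)/(z - 2) + 1| < 10|z + 8|/(10·5) = (1/5)|z + 8|, which is < eps once |z + 8| < 5eps.
Take delta = min(5, 5eps). Then 0 < |z + 8| < delta forces both bounds, so |(-2z - 6)/(z - 2) + 1| < eps.

delta = min(5, 5eps)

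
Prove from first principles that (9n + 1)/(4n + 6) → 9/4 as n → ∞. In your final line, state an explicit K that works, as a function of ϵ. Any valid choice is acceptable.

Suppose ϵ > 0. For n ≥ 1, |(9n + 1)/(4n + 6) − (9/4)| = |-50|/(4(4n + 6)) = 50/(4(4n + 6)).
Since 4n + 6 ≥ 4n for n ≥ 1, this is ≤ 50/(4·4n) = (25/8)/n.
So |(9n + 1)/(4n + 6) − (9/4)| < ϵ whenever n > (25/8)/ϵ.
Take K = (25/8)/ϵ. If n > K then |(9n + 1)/(4n + 6) − (9/4)| ≤ (25/8)/n < ϵ.

K = (25/8)/ϵ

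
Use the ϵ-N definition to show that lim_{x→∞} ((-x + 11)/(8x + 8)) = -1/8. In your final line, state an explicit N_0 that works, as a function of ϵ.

Let ϵ > 0 be given. We seek N_0 > 0 such that x > N_0 implies |(-x + 11)/(8x + 8) + 1/8| < ϵ.
(-x + 11)/(8x + 8) + 1/8 = (8(-x + 11) − (-1)(8x + 8)) / (8(8x + 8)) = 96/(8(8x + 8)).
For x > 0 we have 8x + 8 > 8x, so |(-x + 11)/(8x + 8) + 1/8| = 96/(8(8x + 8)) < 96/(8·8x) = (3/2)/x.
Thus |(-x + 11)/(8x + 8) + 1/8| < ϵ whenever x > (3/2)/ϵ.
Take N_0 = (3/2)/ϵ. If x > N_0 then |(-x + 11)/(8x + 8) + 1/8| < (3/2)/x < ϵ.

N_0 = (3/2)/ϵ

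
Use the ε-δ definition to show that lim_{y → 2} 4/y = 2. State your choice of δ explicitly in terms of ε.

Fix ε > 0. We seek δ > 0 such that 0 < |y − 2| < δ implies |4/y − 2| < ε.
|4/y − 2| = 4·|2 − y|/(2·|y|) = 4|y − 2|/(2|y|).
Require δ ≤ 1 so that |y| > 2 − 1 = 1, hence 2|y| > 2.
Then |4/y − 2| < 4|y − 2|/2, which is < ε when |y − 2| < (1/2)ε.
Take δ = min(1, (1/2)ε). Then 0 < |y − 2| < δ gives both |y − 2| < 1 and |y − 2| < (1/2)ε, so |4/y − 2| < ε.

δ = min(1, (1/2)ε)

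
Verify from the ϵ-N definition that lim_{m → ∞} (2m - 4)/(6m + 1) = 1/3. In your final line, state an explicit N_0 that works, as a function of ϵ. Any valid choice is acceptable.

N_0 = (13/18)/ϵ

Let ϵ > 0. For m ≥ 1, |(2m - 4)/(6m + 1) − (1/3)| = |-26|/(6(6m + 1)) = 26/(6(6m + 1)).
Since 6m + 1 ≥ 6m for m ≥ 1, this is ≤ 26/(6·6m) = (13/18)/m.
So |(2m - 4)/(6m + 1) − (1/3)| < ϵ whenever m > (13/18)/ϵ.
Take N_0 = (13/18)/ϵ. If m > N_0 then |(2m - 4)/(6m + 1) − (1/3)| ≤ (13/18)/m < ϵ.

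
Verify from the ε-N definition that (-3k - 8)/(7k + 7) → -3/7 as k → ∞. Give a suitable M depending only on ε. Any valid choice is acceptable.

Let ε > 0 be given. For k ≥ 1, |(-3k - 8)/(7k + 7) + 3/7| = |-35|/(7(7k + 7)) = 35/(7(7k + 7)).
Since 7k + 7 ≥ 7k for k ≥ 1, this is ≤ 35/(7·7k) = (5/7)/k.
So |(-3k - 8)/(7k + 7) + 3/7| < ε whenever k > (5/7)/ε.
Take M = (5/7)/ε. If k > M then |(-3k - 8)/(7k + 7) + 3/7| ≤ (5/7)/k < ε.

M = (5/7)/ε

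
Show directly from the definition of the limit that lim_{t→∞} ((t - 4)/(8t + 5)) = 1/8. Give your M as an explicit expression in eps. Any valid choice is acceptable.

Fix eps > 0. We seek M > 0 such that t > M implies |(t - 4)/(8t + 5) − (1/8)| < eps.
(t - 4)/(8t + 5) − (1/8) = (8(t - 4) − (8t + 5)) / (8(8t + 5)) = -37/(8(8t + 5)).
For t > 0 we have 8t + 5 > 8t, so |(t - 4)/(8t + 5) − (1/8)| = 37/(8(8t + 5)) < 37/(8·8t) = (37/64)/t.
Thus |(t - 4)/(8t + 5) − (1/8)| < eps whenever t > (37/64)/eps.
Take M = (37/64)/eps. If t > M then |(t - 4)/(8t + 5) − (1/8)| < (37/64)/t < eps.

M = (37/64)/eps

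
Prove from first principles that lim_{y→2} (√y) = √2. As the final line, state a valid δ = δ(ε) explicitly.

Fix ε > 0. We want δ > 0 such that 0 < |y − 2| < δ implies |√y − √2| < ε.
Multiplying by the conjugate, |√y − √2| = |y − 2|/(√y + √2).
Restrict δ ≤ 2 so that |y − 2| < 2 forces y > 0, and then √y + √2 > √2.
Hence |√y − √2| < |y − 2|/√2, which is < ε once |y − 2| < √2·ε.
Take δ = min(2, √2·ε). If 0 < |y − 2| < δ then y > 0 and |√y − √2| < |y − 2|/√2 < ε.

δ = min(2, √2·ε)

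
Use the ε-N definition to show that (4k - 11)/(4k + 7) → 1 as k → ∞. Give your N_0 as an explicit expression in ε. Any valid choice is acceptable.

Fix ε > 0. For k ≥ 1, |(4k - 11)/(4k + 7) − 1| = |-72|/(4(4k + 7)) = 72/(4(4k + 7)).
Since 4k + 7 ≥ 4k for k ≥ 1, this is ≤ 72/(4·4k) = (9/2)/k.
So |(4k - 11)/(4k + 7) − 1| < ε whenever k > (9/2)/ε.
Take N_0 = (9/2)/ε. If k > N_0 then |(4k - 11)/(4k + 7) − 1| ≤ (9/2)/k < ε.

N_0 = (9/2)/ε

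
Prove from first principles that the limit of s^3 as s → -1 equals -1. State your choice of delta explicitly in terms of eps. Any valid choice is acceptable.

Let eps > 0 be given. We seek delta > 0 with 0 < |s + 1| < delta ⇒ |s^3 + 1| < eps.
Factor: s^3 + 1 = (s + 1)(s^2 - s + 1), so |s^3 + 1| = |s + 1|·|s^2 - s + 1|.
Restrict delta ≤ 1. Then |s + 1| < 1 gives |s| < 2, so by the triangle inequality |s^2 - s + 1| ≤ 2^2 + 2 + 1 = 7.
Hence |s^3 + 1| ≤ 7|s + 1|, which is < eps once |s + 1| < eps/7.
Take delta = min(1, eps/7). If 0 < |s + 1| < delta then both bounds hold and |s^3 + 1| ≤ 7|s + 1| < 7·(eps/7) = eps.

delta = min(1, eps/7)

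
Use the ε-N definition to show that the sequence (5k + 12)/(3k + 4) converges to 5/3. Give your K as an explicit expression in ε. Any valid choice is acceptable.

Let ε > 0. For k ≥ 1, |(5k + 12)/(3k + 4) − (5/3)| = |16|/(3(3k + 4)) = 16/(3(3k + 4)).
Since 3k + 4 ≥ 3k for k ≥ 1, this is ≤ 16/(3·3k) = (16/9)/k.
So |(5k + 12)/(3k + 4) − (5/3)| < ε whenever k > (16/9)/ε.
Take K = (16/9)/ε. If k > K then |(5k + 12)/(3k + 4) − (5/3)| ≤ (16/9)/k < ε.

K = (16/9)/ε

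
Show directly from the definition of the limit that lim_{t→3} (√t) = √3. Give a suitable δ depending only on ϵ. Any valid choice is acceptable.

Suppose ϵ > 0. We want δ > 0 such that 0 < |t − 3| < δ implies |√t − √3| < ϵ.
Multiplying by the conjugate, |√t − √3| = |t − 3|/(√t + √3).
Restrict δ ≤ 3 so that |t − 3| < 3 forces t > 0, and then √t + √3 > √3.
Hence |√t − √3| < |t − 3|/√3, which is < ϵ once |t − 3| < √3·ϵ.
Take δ = min(3, √3·ϵ). If 0 < |t − 3| < δ then t > 0 and |√t − √3| < |t − 3|/√3 < ϵ.

δ = min(3, √3·ϵ)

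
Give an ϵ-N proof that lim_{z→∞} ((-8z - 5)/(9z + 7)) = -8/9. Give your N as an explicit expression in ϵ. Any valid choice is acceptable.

N = (11/81)/ϵ

Suppose ϵ > 0. We seek N > 0 such that z > N implies |(-8z - 5)/(9z + 7) + 8/9| < ϵ.
(-8z - 5)/(9z + 7) + 8/9 = (9(-8z - 5) − (-8)(9z + 7)) / (9(9z + 7)) = 11/(9(9z + 7)).
For z > 0 we have 9z + 7 > 9z, so |(-8z - 5)/(9z + 7) + 8/9| = 11/(9(9z + 7)) < 11/(9·9z) = (11/81)/z.
Thus |(-8z - 5)/(9z + 7) + 8/9| < ϵ whenever z > (11/81)/ϵ.
Take N = (11/81)/ϵ. If z > N then |(-8z - 5)/(9z + 7) + 8/9| < (11/81)/z < ϵ.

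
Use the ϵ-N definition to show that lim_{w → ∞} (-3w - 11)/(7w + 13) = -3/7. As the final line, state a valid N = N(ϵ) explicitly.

Suppose ϵ > 0. We seek N > 0 such that w > N implies |(-3w - 11)/(7w + 13) + 3/7| < ϵ.
(-3w - 11)/(7w + 13) + 3/7 = (7(-3w - 11) − (-3)(7w + 13)) / (7(7w + 13)) = -38/(7(7w + 13)).
For w > 0 we have 7w + 13 > 7w, so |(-3w - 11)/(7w + 13) + 3/7| = 38/(7(7w + 13)) < 38/(7·7w) = (38/49)/w.
Thus |(-3w - 11)/(7w + 13) + 3/7| < ϵ whenever w > (38/49)/ϵ.
Take N = (38/49)/ϵ. If w > N then |(-3w - 11)/(7w + 13) + 3/7| < (38/49)/w < ϵ.

N = (38/49)/ϵ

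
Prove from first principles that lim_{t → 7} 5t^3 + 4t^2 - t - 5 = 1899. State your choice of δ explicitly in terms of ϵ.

δ = min(1, ϵ/904)

Suppose ϵ > 0. We want δ > 0 such that 0 < |t − 7| < δ implies |(5t^3 + 4t^2 - t - 5) − 1899| < ϵ.
(5t^3 + 4t^2 - t - 5) − 1899 = 5t^3 + 4t^2 - t - 1904 = (t − 7)(5t^2 + 39t + 272).
So |(5t^3 + 4t^2 - t - 5) − 1899| = |t − 7|·|5t^2 + 39t + 272|.
Require δ ≤ 1. Then |t − 7| < 1 gives |t| < 8, and by the triangle inequality |5t^2 + 39t + 272| ≤ 5·8^2 + 39·8 + 272 = 904.
Hence |(5t^3 + 4t^2 - t - 5) − 1899| ≤ 904|t − 7| < ϵ provided |t − 7| < ϵ/904.
Choosing δ = min(1, ϵ/904) ensures both conditions, hence |(5t^3 + 4t^2 - t - 5) − 1899| < ϵ.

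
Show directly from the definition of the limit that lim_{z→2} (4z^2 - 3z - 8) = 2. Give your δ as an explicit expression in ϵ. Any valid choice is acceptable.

Fix ϵ > 0. We want δ > 0 such that 0 < |z − 2| < δ implies |(4z^2 - 3z - 8) − 2| < ϵ.
(4z^2 - 3z - 8) − 2 = 4z^2 - 3z - 10 = (z − 2)(4z + 5).
So |(4z^2 - 3z - 8) − 2| = |z − 2|·|4z + 5|.
Require δ ≤ 1. Then |z − 2| < 1 gives |z| < 3, and by the triangle inequality |4z + 5| ≤ 4·3 + 5 = 17.
Hence |(4z^2 - 3z - 8) − 2| ≤ 17|z − 2| < ϵ provided |z − 2| < ϵ/17.
Choosing δ = min(1, ϵ/17) ensures both conditions, hence |(4z^2 - 3z - 8) − 2| < ϵ.

δ = min(1, ϵ/17)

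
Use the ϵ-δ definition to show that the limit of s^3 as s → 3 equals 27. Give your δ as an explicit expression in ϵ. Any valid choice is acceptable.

δ = min(1, ϵ/37)

Let ϵ > 0 be given. We seek δ > 0 with 0 < |s − 3| < δ ⇒ |s^3 − 27| < ϵ.
Factor: s^3 − 27 = (s − 3)(s^2 + 3s + 9), so |s^3 − 27| = |s − 3|·|s^2 + 3s + 9|.
Impose δ ≤ 1 so that |s| < 4; then |s^2 + 3s + 9| ≤ 37.
Hence |s^3 − 27| ≤ 37|s − 3|, which is < ϵ once |s − 3| < ϵ/37.
Take δ = min(1, ϵ/37). If 0 < |s − 3| < δ then both bounds hold and |s^3 − 27| ≤ 37|s − 3| < 37·(ϵ/37) = ϵ.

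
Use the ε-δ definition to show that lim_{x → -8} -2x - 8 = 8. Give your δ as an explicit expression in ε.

δ = ε/2

Let ε > 0 be given. We need δ > 0 so that 0 < |x + 8| < δ implies |(-2x - 8) − 8| < ε.
Since (-2x - 8) − 8 = -2(x + 8), we have |(-2x - 8) − 8| = 2|x + 8|.
So 2|x + 8| < ε exactly when |x + 8| < ε/2.
Choosing δ = ε/2 gives |(-2x - 8) − 8| = 2|x + 8| < ε whenever |x + 8| < δ.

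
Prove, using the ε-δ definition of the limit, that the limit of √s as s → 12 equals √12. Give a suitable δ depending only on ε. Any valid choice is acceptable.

Suppose ε > 0. We want δ > 0 such that 0 < |s − 12| < δ implies |√s − √12| < ε.
Rationalise: √s − √12 = (s − 12)/(√s + √12), so |√s − √12| = |s − 12|/(√s + √12).
Restrict δ ≤ 12 so that |s − 12| < 12 forces s > 0, and then √s + √12 > √12.
Hence |√s − √12| < |s − 12|/√12, which is < ε once |s − 12| < √12·ε.
Take δ = min(12, √12·ε). If 0 < |s − 12| < δ then s > 0 and |√s − √12| < |s − 12|/√12 < ε.

δ = min(12, √12·ε)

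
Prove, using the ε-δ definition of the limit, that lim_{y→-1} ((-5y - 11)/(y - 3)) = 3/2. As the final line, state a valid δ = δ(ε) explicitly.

δ = min(2, (4/13)ε)

Fix ε > 0. We want δ > 0 with 0 < |y + 1| < δ ⇒ |(-5y - 11)/(y - 3) − (3/2)| < ε.
Combining over a common denominator, (-5y - 11)/(y - 3) − (3/2) = [(-5y - 11)·(-4) − (-6)·(y - 3)] / [(-4)·(y - 3)] = 26(y + 1) / ((-4)(y - 3)).
So |(-5y - 11)/(y - 3) − (3/2)| = 26|y + 1| / (4·|y − 3|).
Require δ ≤ 2, so |y − 3| ≥ |-4| − |y + 1| > 4 − 2 = 2.
Hence |(-5y - 11)/(y - 3) − (3/2)| < 26|y + 1|/(4·2) = (13/4)|y + 1|, which is < ε once |y + 1| < (4/13)ε.
Take δ = min(2, (4/13)ε). Then 0 < |y + 1| < δ forces both bounds, so |(-5y - 11)/(y - 3) − (3/2)| < ε.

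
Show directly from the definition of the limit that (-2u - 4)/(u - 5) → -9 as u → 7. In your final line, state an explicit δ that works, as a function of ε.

Suppose ε > 0. We want δ > 0 with 0 < |u − 7| < δ ⇒ |(-2u - 4)/(u - 5) + 9| < ε.
Combining over a common denominator, (-2u - 4)/(u - 5) + 9 = [(-2u - 4)·2 − (-18)·(u - 5)] / [2·(u - 5)] = 14(u − 7) / (2(u - 5)).
So |(-2u - 4)/(u - 5) + 9| = 14|u − 7| / (2·|u − 5|).
Restrict δ ≤ 1. Then |u − 7| < 1 gives |u − 5| = |(u − 7) + 2| ≥ 2 − 1 = 1.
Hence |(-2u - 4)/(u - 5) + 9| < 14|u − 7|/(2·1) = 7|u − 7|, which is < ε once |u − 7| < (1/7)ε.
Take δ = min(1, (1/7)ε). Then 0 < |u − 7| < δ forces both bounds, so |(-2u - 4)/(u - 5) + 9| < ε.

δ = min(1, (1/7)ε)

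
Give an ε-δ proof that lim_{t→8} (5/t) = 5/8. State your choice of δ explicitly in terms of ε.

δ = min(4, (32/5)ε)

Let ε > 0 be given. We seek δ > 0 such that 0 < |t − 8| < δ implies |5/t − (5/8)| < ε.
|5/t − (5/8)| = 5·|8 − t|/(8·|t|) = 5|t − 8|/(8|t|).
Restrict δ ≤ 4. Then |t − 8| < 4 gives |t| > 4, so 8|t| > 32.
Then |5/t − (5/8)| < 5|t − 8|/32, which is < ε when |t − 8| < (32/5)ε.
Take δ = min(4, (32/5)ε). Then 0 < |t − 8| < δ gives both |t − 8| < 4 and |t − 8| < (32/5)ε, so |5/t − (5/8)| < ε.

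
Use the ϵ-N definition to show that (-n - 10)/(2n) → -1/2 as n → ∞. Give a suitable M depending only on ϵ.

M = 5/ϵ

Let ϵ > 0. For n ≥ 1, |(-n - 10)/(2n) + 1/2| = |-20|/(2(2n)) = 20/(2(2n)).
Since 2n ≥ 2n for n ≥ 1, this is ≤ 20/(2·2n) = 5/n.
So |(-n - 10)/(2n) + 1/2| < ϵ whenever n > 5/ϵ.
Take M = 5/ϵ. If n > M then |(-n - 10)/(2n) + 1/2| ≤ 5/n < ϵ.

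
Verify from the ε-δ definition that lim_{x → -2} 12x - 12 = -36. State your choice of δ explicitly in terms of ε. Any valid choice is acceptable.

Let ε > 0 be given. We need δ > 0 so that 0 < |x + 2| < δ implies |(12x - 12) + 36| < ε.
Since (12x - 12) + 36 = 12(x + 2), we have |(12x - 12) + 36| = 12|x + 2|.
Thus it suffices that |x + 2| < ε/12.
Choosing δ = ε/12 gives |(12x - 12) + 36| = 12|x + 2| < ε whenever |x + 2| < δ.

δ = ε/12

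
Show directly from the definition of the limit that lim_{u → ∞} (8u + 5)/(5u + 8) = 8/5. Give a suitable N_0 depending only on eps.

Suppose eps > 0. We seek N_0 > 0 such that u > N_0 implies |(8u + 5)/(5u + 8) − (8/5)| < eps.
(8u + 5)/(5u + 8) − (8/5) = (5(8u + 5) − 8(5u + 8)) / (5(5u + 8)) = -39/(5(5u + 8)).
For u > 0 we have 5u + 8 > 5u, so |(8u + 5)/(5u + 8) − (8/5)| = 39/(5(5u + 8)) < 39/(5·5u) = (39/25)/u.
Thus |(8u + 5)/(5u + 8) − (8/5)| < eps whenever u > (39/25)/eps.
Take N_0 = (39/25)/eps. If u > N_0 then |(8u + 5)/(5u + 8) − (8/5)| < (39/25)/u < eps.

N_0 = (39/25)/eps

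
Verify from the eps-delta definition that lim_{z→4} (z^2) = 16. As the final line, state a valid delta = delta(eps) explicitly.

Suppose eps > 0. We seek delta > 0 with 0 < |z − 4| < delta ⇒ |z^2 − 16| < eps.
Factor: z^2 − 16 = (z − 4)(z + 4), so |z^2 − 16| = |z − 4|·|z + 4|.
Impose delta ≤ 1 so that |z| < 5; then |z + 4| ≤ 9.
Hence |z^2 − 16| ≤ 9|z − 4|, which is < eps once |z − 4| < eps/9.
Take delta = min(1, eps/9). If 0 < |z − 4| < delta then both bounds hold and |z^2 − 16| ≤ 9|z − 4| < 9·(eps/9) = eps.

delta = min(1, eps/9)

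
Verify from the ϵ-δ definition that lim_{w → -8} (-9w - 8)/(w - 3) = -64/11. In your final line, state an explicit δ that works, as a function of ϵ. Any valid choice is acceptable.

δ = min(11/2, (121/70)ϵ)

Let ϵ > 0. We want δ > 0 with 0 < |w + 8| < δ ⇒ |(-9w - 8)/(w - 3) + 64/11| < ϵ.
Combining over a common denominator, (-9w - 8)/(w - 3) + 64/11 = [(-9w - 8)·(-11) − 64·(w - 3)] / [(-11)·(w - 3)] = 35(w + 8) / ((-11)(w - 3)).
So |(-9w - 8)/(w - 3) + 64/11| = 35|w + 8| / (11·|w − 3|).
Require δ ≤ 11/2, so |w − 3| ≥ |-11| − |w + 8| > 11 − 11/2 = 11/2.
Hence |(-9w - 8)/(w - 3) + 64/11| < 35|w + 8|/(11·(11/2)) = (70/121)|w + 8|, which is < ϵ once |w + 8| < (121/70)ϵ.
Take δ = min(11/2, (121/70)ϵ). Then 0 < |w + 8| < δ forces both bounds, so |(-9w - 8)/(w - 3) + 64/11| < ϵ.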